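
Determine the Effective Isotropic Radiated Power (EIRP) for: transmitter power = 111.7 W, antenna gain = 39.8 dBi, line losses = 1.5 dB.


Pt = 111.7 W = 20.4805 dBW
EIRP = Pt_dBW + Gt - losses = 20.4805 + 39.8 - 1.5 = 58.7805 dBW

58.7805 dBW


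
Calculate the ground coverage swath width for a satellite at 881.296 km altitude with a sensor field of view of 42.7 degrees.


FOV = 42.7 deg = 0.7452556 rad
swath = 2 * alt * tan(FOV/2) = 2 * 881.296 * tan(0.3726278)
swath = 2 * 881.296 * 0.3908894
swath = 688.9785 km

688.9785 km


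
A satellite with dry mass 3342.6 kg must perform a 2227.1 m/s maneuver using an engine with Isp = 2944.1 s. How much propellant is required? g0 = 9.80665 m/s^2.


ve = Isp * g0 = 2944.1 * 9.80665 = 28871.758265 m/s
mass ratio = exp(dv/ve) = exp(2227.1/28871.758265) = 1.08019077
m_prop = m_dry * (mr - 1) = 3342.6 * (1.08019077 - 1)
m_prop = 268.0457 kg

268.0457 kg


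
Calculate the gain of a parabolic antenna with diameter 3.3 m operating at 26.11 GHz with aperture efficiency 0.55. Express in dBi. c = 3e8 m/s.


lambda = c/f = 3e8 / 2.611e+10 = 0.01148985 m
G = eta*(pi*D/lambda)^2 = 0.55*(pi*3.3/0.01148985)^2
G = 447776.7593 (linear)
G = 10*log10(447776.7593) = 56.5106 dBi

56.5106 dBi


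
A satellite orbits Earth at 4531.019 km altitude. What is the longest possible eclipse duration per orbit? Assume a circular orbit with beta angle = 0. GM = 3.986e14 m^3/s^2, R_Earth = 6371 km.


r = 10902.0190 km
T = 188.8080 min
Eclipse fraction = arcsin(R_E/r)/pi = arcsin(6371.0000/10902.0190)/pi
= arcsin(0.5843872)/pi = 0.198665
Eclipse duration = 0.198665 * 188.8080 = 37.5095 min

37.5095 minutes


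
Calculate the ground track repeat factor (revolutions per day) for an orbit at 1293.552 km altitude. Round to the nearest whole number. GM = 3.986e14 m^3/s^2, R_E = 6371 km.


r = 7.664552e+06 m
T = 2*pi*sqrt(r^3/mu) = 6677.9226 s = 111.2987 min
revs/day = 1440 / 111.2987 = 12.9382
Rounded: 13 revolutions per day

13 revolutions per day


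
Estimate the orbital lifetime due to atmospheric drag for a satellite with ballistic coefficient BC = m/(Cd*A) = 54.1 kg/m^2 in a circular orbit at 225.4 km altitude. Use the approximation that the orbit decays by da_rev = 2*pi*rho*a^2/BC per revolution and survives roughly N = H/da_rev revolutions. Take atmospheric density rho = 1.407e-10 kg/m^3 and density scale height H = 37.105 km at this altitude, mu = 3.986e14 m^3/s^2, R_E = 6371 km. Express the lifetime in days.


a = R_E + alt = 6596.4000 km = 6.5964e+06 m
da_rev = 2*pi*rho*a^2/BC = 2*pi*1.407e-10*(6.5964e+06)^2/54.1 = 711.034489 m per revolution
N = H/da_rev = 37105.0000 m / 711.034489 m = 52.1845 revolutions
P = 2*pi*sqrt(a^3/mu) = 5331.7735 s
lifetime = N*P = 52.1845 * 5331.7735 = 278236.0921 s = 3.2203 days

3.2203 days


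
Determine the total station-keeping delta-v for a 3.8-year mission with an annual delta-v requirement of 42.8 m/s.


dV = rate * years = 42.8 * 3.8
dV = 162.6400 m/s

162.6400 m/s


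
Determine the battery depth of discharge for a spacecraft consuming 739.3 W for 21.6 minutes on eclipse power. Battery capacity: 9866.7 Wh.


E_used = P * t / 60 = 739.3 * 21.6 / 60 = 266.1480 Wh
DOD = E_used / E_total * 100 = 266.1480 / 9866.7 * 100
DOD = 2.6974 %

2.6974 %


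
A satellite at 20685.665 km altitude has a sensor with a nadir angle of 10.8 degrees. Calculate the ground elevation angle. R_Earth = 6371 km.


r = R_E + alt = 27056.6650 km
Law of sines in the satellite / Earth-center / ground-point triangle:
  sin(nadir)/R_E = sin(90 + el)/r  =>  cos(el) = (r/R_E)*sin(nadir)
cos(el) = (27056.6650 / 6371.0000) * sin(10.8 deg) = 0.7957799
el = arccos(0.7957799) = 37.2710 deg
(Earth-central angle = 90 - nadir - el = 41.9290 deg)

37.2710 degrees


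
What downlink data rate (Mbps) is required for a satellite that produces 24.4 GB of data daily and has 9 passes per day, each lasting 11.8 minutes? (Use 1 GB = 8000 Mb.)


total contact time = 9 * 11.8 * 60 = 6372.0000 s
data = 24.4 GB = 195200.0000 Mb
rate = 195200.0000 / 6372.0000 = 30.6340 Mbps

30.6340 Mbps


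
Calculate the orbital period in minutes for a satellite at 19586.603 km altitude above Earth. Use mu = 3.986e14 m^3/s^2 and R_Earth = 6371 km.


r = 25957.6030 km = 2.5957603e+07 m
T = 2*pi*sqrt(r^3/mu) = 2*pi*sqrt(1.7490159e+22 / 3.986e14)
T = 41620.5773 s = 693.6763 min

693.6763 minutes


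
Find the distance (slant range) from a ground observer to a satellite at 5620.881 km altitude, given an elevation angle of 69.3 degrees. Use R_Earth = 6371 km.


h = 5620.881 km, el = 69.3 deg
d = -R_E*sin(el) + sqrt((R_E*sin(el))^2 + 2*R_E*h + h^2)
d = -6371.0000*sin(1.2095) + sqrt((6371.0000*0.935444)^2 + 2*6371.0000*5620.881 + 5620.881^2)
d = 5818.8157 km

5818.8157 km


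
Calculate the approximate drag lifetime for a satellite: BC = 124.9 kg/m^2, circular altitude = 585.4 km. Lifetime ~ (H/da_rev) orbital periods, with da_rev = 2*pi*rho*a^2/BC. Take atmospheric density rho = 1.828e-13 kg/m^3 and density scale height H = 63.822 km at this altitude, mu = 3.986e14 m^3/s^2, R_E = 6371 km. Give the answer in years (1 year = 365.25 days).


a = R_E + alt = 6956.4000 km = 6.9564e+06 m
da_rev = 2*pi*rho*a^2/BC = 2*pi*1.828e-13*(6.9564e+06)^2/124.9 = 0.44500277 m per revolution
N = H/da_rev = 63822.0000 m / 0.44500277 m = 143419.3320 revolutions
P = 2*pi*sqrt(a^3/mu) = 5774.1497 s
lifetime = N*P = 143419.3320 * 5774.1497 = 8.281247e+08 s = 9584.7766 days
years = 9584.7766 / 365.25 = 26.2417 years

26.2417 years


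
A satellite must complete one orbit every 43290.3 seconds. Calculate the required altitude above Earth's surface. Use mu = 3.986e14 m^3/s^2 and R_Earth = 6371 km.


T = 43290.3 s
r = (mu*T^2/(4*pi^2))^(1/3) = (3.986e14 * 43290.3^2 / (4*pi^2))^(1/3)
r = 2.6647282e+07 m = 26647.2819 km
alt = r - R_E = 26647.2819 - 6371 = 20276.2819 km

20276.2819 km


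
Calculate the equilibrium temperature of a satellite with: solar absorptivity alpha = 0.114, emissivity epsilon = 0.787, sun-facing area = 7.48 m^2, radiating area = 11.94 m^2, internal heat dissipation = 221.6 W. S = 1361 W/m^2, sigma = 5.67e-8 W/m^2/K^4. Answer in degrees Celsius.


Numerator = alpha*S*A_sun + Q_int = 0.114*1361*7.48 + 221.6 = 1382.1519 W
Denominator = eps*sigma*A_rad = 0.787*5.67e-8*11.94 = 5.3279743e-07 W/K^4
T^4 = 2.5941415e+09 K^4
T = 225.6828 K = -47.4672 C

-47.4672 degrees Celsius


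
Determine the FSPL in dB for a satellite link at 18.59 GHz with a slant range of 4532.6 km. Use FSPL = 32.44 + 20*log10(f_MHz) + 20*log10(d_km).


f = 18.59 GHz = 18590.0000 MHz
d = 4532.6 km
FSPL = 32.44 + 20*log10(18590.0000) + 20*log10(4532.6)
FSPL = 32.44 + 85.3856 + 73.1269
FSPL = 190.9525 dB

190.9525 dB


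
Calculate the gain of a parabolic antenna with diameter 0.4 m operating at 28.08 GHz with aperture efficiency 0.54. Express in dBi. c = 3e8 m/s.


lambda = c/f = 3e8 / 2.808e+10 = 0.01068376 m
G = eta*(pi*D/lambda)^2 = 0.54*(pi*0.4/0.01068376)^2
G = 7470.7669 (linear)
G = 10*log10(7470.7669) = 38.7337 dBi

38.7337 dBi


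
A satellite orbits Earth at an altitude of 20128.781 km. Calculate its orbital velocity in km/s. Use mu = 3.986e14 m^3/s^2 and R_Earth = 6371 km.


r = R_E + alt = 6371.0 + 20128.781 = 26499.7810 km = 2.6499781e+07 m
v = sqrt(mu/r) = sqrt(3.986e14 / 2.6499781e+07) = 3878.3545 m/s = 3.8784 km/s

3.8784 km/s


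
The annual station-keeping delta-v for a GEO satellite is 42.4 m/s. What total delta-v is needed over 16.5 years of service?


dV = rate * years = 42.4 * 16.5
dV = 699.6000 m/s

699.6000 m/s


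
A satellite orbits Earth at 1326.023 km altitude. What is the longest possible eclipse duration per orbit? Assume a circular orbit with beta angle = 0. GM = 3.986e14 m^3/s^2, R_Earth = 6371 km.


r = 7697.0230 km
T = 112.0067 min
Eclipse fraction = arcsin(R_E/r)/pi = arcsin(6371.0000/7697.0230)/pi
= arcsin(0.8277226)/pi = 0.3103639
Eclipse duration = 0.3103639 * 112.0067 = 34.7628 min

34.7628 minutes


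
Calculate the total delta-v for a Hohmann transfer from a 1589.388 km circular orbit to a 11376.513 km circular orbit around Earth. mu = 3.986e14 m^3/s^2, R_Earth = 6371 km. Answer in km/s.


r1 = 7960.3880 km = 7.960388e+06 m
r2 = 17747.5130 km = 1.7747513e+07 m
dv1 = sqrt(mu/r1)*(sqrt(2*r2/(r1+r2)) - 1) = 1238.5798 m/s
dv2 = sqrt(mu/r2)*(1 - sqrt(2*r1/(r1+r2))) = 1009.6603 m/s
total dv = |dv1| + |dv2| = 1238.5798 + 1009.6603 = 2248.2401 m/s = 2.2482 km/s

2.2482 km/s


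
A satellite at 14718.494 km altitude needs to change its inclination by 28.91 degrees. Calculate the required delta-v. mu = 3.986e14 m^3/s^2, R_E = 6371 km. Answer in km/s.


r = 21089.4940 km = 2.1089494e+07 m
V = sqrt(mu/r) = 4347.4597 m/s
di = 28.91 deg = 0.5045747 rad
dV = 2*V*sin(di/2) = 2*4347.4597*sin(0.2522873)
dV = 2170.4218 m/s = 2.1704 km/s

2.1704 km/s


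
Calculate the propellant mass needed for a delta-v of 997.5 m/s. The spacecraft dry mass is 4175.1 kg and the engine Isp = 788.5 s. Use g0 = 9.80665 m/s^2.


ve = Isp * g0 = 788.5 * 9.80665 = 7732.543525 m/s
mass ratio = exp(dv/ve) = exp(997.5/7732.543525) = 1.13769040
m_prop = m_dry * (mr - 1) = 4175.1 * (1.13769040 - 1)
m_prop = 574.8712 kg

574.8712 kg


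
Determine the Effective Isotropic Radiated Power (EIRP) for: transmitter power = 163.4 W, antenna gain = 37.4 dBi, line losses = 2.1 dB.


Pt = 163.4 W = 22.1325 dBW
EIRP = Pt_dBW + Gt - losses = 22.1325 + 37.4 - 2.1 = 57.4325 dBW

57.4325 dBW


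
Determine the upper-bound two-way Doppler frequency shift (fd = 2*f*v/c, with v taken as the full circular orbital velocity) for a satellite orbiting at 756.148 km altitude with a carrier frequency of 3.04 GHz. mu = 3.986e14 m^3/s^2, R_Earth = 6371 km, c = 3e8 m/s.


r = 7.127148e+06 m
v = sqrt(mu/r) = 7478.4356 m/s (worst-case radial velocity)
f = 3.04 GHz = 3.04e+09 Hz
fd = 2*f*v/c = 2*3.04e+09*7478.4356/3.0e+08
fd = 151562.9616 Hz

151562.9616 Hz


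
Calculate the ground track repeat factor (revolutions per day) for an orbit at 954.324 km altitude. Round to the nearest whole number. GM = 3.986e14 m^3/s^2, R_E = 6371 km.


r = 7.325324e+06 m
T = 2*pi*sqrt(r^3/mu) = 6239.5243 s = 103.9921 min
revs/day = 1440 / 103.9921 = 13.8472
Rounded: 14 revolutions per day

14 revolutions per day


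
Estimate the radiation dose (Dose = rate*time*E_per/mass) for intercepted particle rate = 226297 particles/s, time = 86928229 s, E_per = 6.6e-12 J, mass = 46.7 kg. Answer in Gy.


Total energy deposited = rate * time * E_per
  = 226297 * 86928229 * 6.6e-12 = 129.8325 J
Dose = E_total / mass = 129.8325 / 46.7
Dose = 2.7801 Gy

2.7801 Gy


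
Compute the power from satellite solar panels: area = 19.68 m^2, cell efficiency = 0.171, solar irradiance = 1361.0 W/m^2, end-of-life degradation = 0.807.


P = area * eta * S * degradation
P = 19.68 * 0.171 * 1361.0 * 0.807
P = 3696.1779 W

3696.1779 W


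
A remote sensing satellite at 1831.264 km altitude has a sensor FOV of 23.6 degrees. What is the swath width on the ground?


FOV = 23.6 deg = 0.4118977 rad
swath = 2 * alt * tan(FOV/2) = 2 * 1831.264 * tan(0.2059489)
swath = 2 * 1831.264 * 0.2089109
swath = 765.1420 km

765.1420 km


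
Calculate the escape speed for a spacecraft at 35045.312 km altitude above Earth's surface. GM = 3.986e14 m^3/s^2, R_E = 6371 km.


r = 6371.0 + 35045.312 = 41416.3120 km = 4.1416312e+07 m
v_esc = sqrt(2*mu/r) = sqrt(2*3.986e14 / 4.1416312e+07)
v_esc = 4387.3061 m/s = 4.3873 km/s

4.3873 km/s


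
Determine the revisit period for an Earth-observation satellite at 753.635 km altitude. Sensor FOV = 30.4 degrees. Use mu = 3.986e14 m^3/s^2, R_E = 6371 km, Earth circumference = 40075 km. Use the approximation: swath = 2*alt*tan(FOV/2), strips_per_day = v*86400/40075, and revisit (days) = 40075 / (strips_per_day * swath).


swath = 2*753.635*tan(0.26529) = 409.5162 km
v = sqrt(mu/r) = 7479.7544 m/s = 7.4798 km/s
strips/day = v*86400/40075 = 7.4798*86400/40075 = 16.1260
coverage/day = strips * swath = 16.1260 * 409.5162 = 6603.8717 km
revisit = 40075 / 6603.8717 = 6.0684 days

6.0684 days


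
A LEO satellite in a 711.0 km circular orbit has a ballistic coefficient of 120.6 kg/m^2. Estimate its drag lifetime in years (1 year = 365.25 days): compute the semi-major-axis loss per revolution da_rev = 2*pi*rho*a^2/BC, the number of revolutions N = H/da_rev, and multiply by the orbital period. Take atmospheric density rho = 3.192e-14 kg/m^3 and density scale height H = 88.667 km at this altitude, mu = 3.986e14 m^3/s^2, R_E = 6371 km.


a = R_E + alt = 7082.0000 km = 7.082e+06 m
da_rev = 2*pi*rho*a^2/BC = 2*pi*3.192e-14*(7.082e+06)^2/120.6 = 0.0834079194 m per revolution
N = H/da_rev = 88667.0000 m / 0.0834079194 m = 1.0630525e+06 revolutions
P = 2*pi*sqrt(a^3/mu) = 5931.2346 s
lifetime = N*P = 1.0630525e+06 * 5931.2346 = 6.305214e+09 s = 72977.0139 days
years = 72977.0139 / 365.25 = 199.8002 years

199.8002 years


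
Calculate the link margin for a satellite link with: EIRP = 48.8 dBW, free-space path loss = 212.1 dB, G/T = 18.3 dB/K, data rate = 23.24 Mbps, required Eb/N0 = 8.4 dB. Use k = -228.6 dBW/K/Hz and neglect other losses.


C/N0 = EIRP - FSPL + G/T - k = 48.8 - 212.1 + 18.3 - (-228.6)
C/N0 = 83.6000 dB-Hz
R_b = 23.24 Mbps = 2.324e+07 bps -> 10*log10(R_b) = 73.6624 dB-Hz
Eb/N0 = C/N0 - 10*log10(R_b) = 83.6000 - 73.6624 = 9.9376 dB
Margin = Eb/N0 - Eb/N0_req = 9.9376 - 8.4 = 1.5376 dB (link closes)

1.5376 dB


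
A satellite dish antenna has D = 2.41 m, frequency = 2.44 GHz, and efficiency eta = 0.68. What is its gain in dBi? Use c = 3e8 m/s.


lambda = c/f = 3e8 / 2.44e+09 = 0.1229508 m
G = eta*(pi*D/lambda)^2 = 0.68*(pi*2.41/0.1229508)^2
G = 2578.5757 (linear)
G = 10*log10(2578.5757) = 34.1138 dBi

34.1138 dBi


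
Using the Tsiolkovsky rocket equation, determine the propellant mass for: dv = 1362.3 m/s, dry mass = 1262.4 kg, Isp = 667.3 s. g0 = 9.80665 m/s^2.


ve = Isp * g0 = 667.3 * 9.80665 = 6543.977545 m/s
mass ratio = exp(dv/ve) = exp(1362.3/6543.977545) = 1.23143006
m_prop = m_dry * (mr - 1) = 1262.4 * (1.23143006 - 1)
m_prop = 292.1573 kg

292.1573 kg


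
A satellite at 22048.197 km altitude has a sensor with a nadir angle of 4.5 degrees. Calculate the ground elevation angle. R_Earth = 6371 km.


r = R_E + alt = 28419.1970 km
Law of sines in the satellite / Earth-center / ground-point triangle:
  sin(nadir)/R_E = sin(90 + el)/r  =>  cos(el) = (r/R_E)*sin(nadir)
cos(el) = (28419.1970 / 6371.0000) * sin(4.5 deg) = 0.3499834
el = arccos(0.3499834) = 69.5137 deg
(Earth-central angle = 90 - nadir - el = 15.9863 deg)

69.5137 degrees


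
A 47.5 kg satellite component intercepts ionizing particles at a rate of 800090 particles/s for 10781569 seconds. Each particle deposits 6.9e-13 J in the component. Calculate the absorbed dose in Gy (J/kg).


Total energy deposited = rate * time * E_per
  = 800090 * 10781569 * 6.9e-13 = 5.9521 J
Dose = E_total / mass = 5.9521 / 47.5
Dose = 0.1253073 Gy

0.1253 Gy


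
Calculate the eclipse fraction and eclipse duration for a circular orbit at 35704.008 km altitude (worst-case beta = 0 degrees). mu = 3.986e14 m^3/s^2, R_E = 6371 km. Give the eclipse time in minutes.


r = 42075.0080 km
T = 1431.5162 min
Eclipse fraction = arcsin(R_E/r)/pi = arcsin(6371.0000/42075.0080)/pi
= arcsin(0.1514201)/pi = 0.04838461
Eclipse duration = 0.04838461 * 1431.5162 = 69.2634 min

69.2634 minutes


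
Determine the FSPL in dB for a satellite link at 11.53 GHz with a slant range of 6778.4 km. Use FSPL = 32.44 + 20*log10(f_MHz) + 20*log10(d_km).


f = 11.53 GHz = 11530.0000 MHz
d = 6778.4 km
FSPL = 32.44 + 20*log10(11530.0000) + 20*log10(6778.4)
FSPL = 32.44 + 81.2366 + 76.6225
FSPL = 190.2991 dB

190.2991 dB


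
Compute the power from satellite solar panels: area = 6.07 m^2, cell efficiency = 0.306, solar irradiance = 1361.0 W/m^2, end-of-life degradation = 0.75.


P = area * eta * S * degradation
P = 6.07 * 0.306 * 1361.0 * 0.75
P = 1895.9615 W

1895.9615 W


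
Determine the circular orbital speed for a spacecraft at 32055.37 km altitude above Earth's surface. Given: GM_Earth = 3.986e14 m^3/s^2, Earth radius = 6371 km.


r = R_E + alt = 6371.0 + 32055.37 = 38426.3700 km = 3.842637e+07 m
v = sqrt(mu/r) = sqrt(3.986e14 / 3.842637e+07) = 3220.7274 m/s = 3.2207 km/s

3.2207 km/s


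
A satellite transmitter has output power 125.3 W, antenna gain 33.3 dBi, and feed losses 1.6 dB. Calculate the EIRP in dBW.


Pt = 125.3 W = 20.9795 dBW
EIRP = Pt_dBW + Gt - losses = 20.9795 + 33.3 - 1.6 = 52.6795 dBW

52.6795 dBW


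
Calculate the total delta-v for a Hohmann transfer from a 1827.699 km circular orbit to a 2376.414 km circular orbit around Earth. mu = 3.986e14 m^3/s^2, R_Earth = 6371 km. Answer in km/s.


r1 = 8198.6990 km = 8.198699e+06 m
r2 = 8747.4140 km = 8.747414e+06 m
dv1 = sqrt(mu/r1)*(sqrt(2*r2/(r1+r2)) - 1) = 111.9874 m/s
dv2 = sqrt(mu/r2)*(1 - sqrt(2*r1/(r1+r2))) = 110.1881 m/s
total dv = |dv1| + |dv2| = 111.9874 + 110.1881 = 222.1755 m/s = 0.2221755 km/s

0.2222 km/s


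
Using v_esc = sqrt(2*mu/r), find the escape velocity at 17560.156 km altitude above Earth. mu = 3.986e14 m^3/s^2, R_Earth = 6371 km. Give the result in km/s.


r = 6371.0 + 17560.156 = 23931.1560 km = 2.3931156e+07 m
v_esc = sqrt(2*mu/r) = sqrt(2*3.986e14 / 2.3931156e+07)
v_esc = 5771.6742 m/s = 5.7717 km/s

5.7717 km/s


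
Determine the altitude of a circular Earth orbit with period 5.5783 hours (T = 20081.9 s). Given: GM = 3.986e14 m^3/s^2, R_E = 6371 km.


T = 20081.9 s
r = (mu*T^2/(4*pi^2))^(1/3) = (3.986e14 * 20081.9^2 / (4*pi^2))^(1/3)
r = 1.5968436e+07 m = 15968.4361 km
alt = r - R_E = 15968.4361 - 6371 = 9597.4361 km

9597.4361 km


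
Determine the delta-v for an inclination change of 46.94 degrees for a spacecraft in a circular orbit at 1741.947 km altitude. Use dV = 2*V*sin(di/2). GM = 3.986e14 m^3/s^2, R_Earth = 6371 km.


r = 8112.9470 km = 8.112947e+06 m
V = sqrt(mu/r) = 7009.3755 m/s
di = 46.94 deg = 0.8192576 rad
dV = 2*V*sin(di/2) = 2*7009.3755*sin(0.4096288)
dV = 5583.2318 m/s = 5.5832 km/s

5.5832 km/s


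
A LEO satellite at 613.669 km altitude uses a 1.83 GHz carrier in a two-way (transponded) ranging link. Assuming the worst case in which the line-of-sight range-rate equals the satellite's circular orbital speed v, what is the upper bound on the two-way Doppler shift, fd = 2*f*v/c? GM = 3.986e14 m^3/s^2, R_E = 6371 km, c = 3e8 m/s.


r = 6.984669e+06 m
v = sqrt(mu/r) = 7554.3262 m/s (worst-case radial velocity)
f = 1.83 GHz = 1.83e+09 Hz
fd = 2*f*v/c = 2*1.83e+09*7554.3262/3.0e+08
fd = 92162.7793 Hz

92162.7793 Hz


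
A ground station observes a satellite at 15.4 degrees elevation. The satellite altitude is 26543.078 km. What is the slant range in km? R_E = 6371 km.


h = 26543.078 km, el = 15.4 deg
d = -R_E*sin(el) + sqrt((R_E*sin(el))^2 + 2*R_E*h + h^2)
d = -6371.0000*sin(0.2687807) + sqrt((6371.0000*0.2655561)^2 + 2*6371.0000*26543.078 + 26543.078^2)
d = 30644.0241 km

30644.0241 km


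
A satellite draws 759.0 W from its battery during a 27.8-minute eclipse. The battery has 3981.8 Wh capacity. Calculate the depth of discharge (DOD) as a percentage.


E_used = P * t / 60 = 759.0 * 27.8 / 60 = 351.6700 Wh
DOD = E_used / E_total * 100 = 351.6700 / 3981.8 * 100
DOD = 8.8319 %

8.8319 %


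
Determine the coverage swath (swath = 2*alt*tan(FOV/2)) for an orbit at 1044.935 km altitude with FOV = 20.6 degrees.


FOV = 20.6 deg = 0.3595378 rad
swath = 2 * alt * tan(FOV/2) = 2 * 1044.935 * tan(0.1797689)
swath = 2 * 1044.935 * 0.1817308
swath = 379.7937 km

379.7937 km


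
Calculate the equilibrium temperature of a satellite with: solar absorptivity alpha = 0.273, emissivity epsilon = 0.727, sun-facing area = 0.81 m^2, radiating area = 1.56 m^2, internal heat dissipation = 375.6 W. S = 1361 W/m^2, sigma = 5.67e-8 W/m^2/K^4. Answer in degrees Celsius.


Numerator = alpha*S*A_sun + Q_int = 0.273*1361*0.81 + 375.6 = 676.5579 W
Denominator = eps*sigma*A_rad = 0.727*5.67e-8*1.56 = 6.4304604e-08 W/K^4
T^4 = 1.0521143e+10 K^4
T = 320.2696 K = 47.1196 C

47.1196 degrees Celsius


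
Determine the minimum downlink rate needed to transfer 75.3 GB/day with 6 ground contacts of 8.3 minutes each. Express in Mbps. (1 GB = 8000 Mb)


total contact time = 6 * 8.3 * 60 = 2988.0000 s
data = 75.3 GB = 602400.0000 Mb
rate = 602400.0000 / 2988.0000 = 201.6064 Mbps

201.6064 Mbps


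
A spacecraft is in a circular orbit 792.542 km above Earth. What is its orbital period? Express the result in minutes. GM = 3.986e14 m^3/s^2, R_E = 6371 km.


r = 7163.5420 km = 7.163542e+06 m
T = 2*pi*sqrt(r^3/mu) = 2*pi*sqrt(3.6760671e+20 / 3.986e14)
T = 6033.9671 s = 100.5661 min

100.5661 minutes


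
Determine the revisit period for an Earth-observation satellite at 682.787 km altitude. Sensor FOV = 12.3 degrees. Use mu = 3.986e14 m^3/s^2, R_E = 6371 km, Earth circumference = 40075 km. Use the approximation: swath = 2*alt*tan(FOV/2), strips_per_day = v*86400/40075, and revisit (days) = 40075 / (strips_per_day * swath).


swath = 2*682.787*tan(0.1073377) = 147.1432 km
v = sqrt(mu/r) = 7517.2237 m/s = 7.5172 km/s
strips/day = v*86400/40075 = 7.5172*86400/40075 = 16.2068
coverage/day = strips * swath = 16.2068 * 147.1432 = 2384.7222 km
revisit = 40075 / 2384.7222 = 16.8049 days

16.8049 days


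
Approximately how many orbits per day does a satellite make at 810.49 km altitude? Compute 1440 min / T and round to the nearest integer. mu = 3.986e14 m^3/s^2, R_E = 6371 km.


r = 7.18149e+06 m
T = 2*pi*sqrt(r^3/mu) = 6056.6581 s = 100.9443 min
revs/day = 1440 / 100.9443 = 14.2653
Rounded: 14 revolutions per day

14 revolutions per day


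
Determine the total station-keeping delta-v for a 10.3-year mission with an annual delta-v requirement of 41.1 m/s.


dV = rate * years = 41.1 * 10.3
dV = 423.3300 m/s

423.3300 m/s


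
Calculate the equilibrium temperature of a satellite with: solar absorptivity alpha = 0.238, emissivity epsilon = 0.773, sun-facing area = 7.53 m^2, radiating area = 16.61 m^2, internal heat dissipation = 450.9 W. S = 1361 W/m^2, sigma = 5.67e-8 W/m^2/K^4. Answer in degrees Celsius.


Numerator = alpha*S*A_sun + Q_int = 0.238*1361*7.53 + 450.9 = 2890.0025 W
Denominator = eps*sigma*A_rad = 0.773*5.67e-8*16.61 = 7.2800135e-07 W/K^4
T^4 = 3.9697763e+09 K^4
T = 251.0103 K = -22.1397 C

-22.1397 degrees Celsius


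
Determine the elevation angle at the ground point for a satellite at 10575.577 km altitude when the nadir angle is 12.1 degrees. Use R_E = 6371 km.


r = R_E + alt = 16946.5770 km
Law of sines in the satellite / Earth-center / ground-point triangle:
  sin(nadir)/R_E = sin(90 + el)/r  =>  cos(el) = (r/R_E)*sin(nadir)
cos(el) = (16946.5770 / 6371.0000) * sin(12.1 deg) = 0.5575761
el = arccos(0.5575761) = 56.1117 deg
(Earth-central angle = 90 - nadir - el = 21.7883 deg)

56.1117 degrees


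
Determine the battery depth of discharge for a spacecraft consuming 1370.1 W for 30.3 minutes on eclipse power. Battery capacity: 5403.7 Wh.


E_used = P * t / 60 = 1370.1 * 30.3 / 60 = 691.9005 Wh
DOD = E_used / E_total * 100 = 691.9005 / 5403.7 * 100
DOD = 12.8042 %

12.8042 %


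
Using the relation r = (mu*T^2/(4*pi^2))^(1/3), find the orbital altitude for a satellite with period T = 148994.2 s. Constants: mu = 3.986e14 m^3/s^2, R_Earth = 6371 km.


T = 148994.2 s
r = (mu*T^2/(4*pi^2))^(1/3) = (3.986e14 * 148994.2^2 / (4*pi^2))^(1/3)
r = 6.0744285e+07 m = 60744.2854 km
alt = r - R_E = 60744.2854 - 6371 = 54373.2854 km

54373.2854 km


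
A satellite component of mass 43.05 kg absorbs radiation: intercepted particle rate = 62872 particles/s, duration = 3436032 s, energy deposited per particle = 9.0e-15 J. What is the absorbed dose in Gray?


Total energy deposited = rate * time * E_per
  = 62872 * 3436032 * 9.0e-15 = 0.001944272 J
Dose = E_total / mass = 0.001944272 / 43.05
Dose = 4.5163109e-05 Gy

4.5163e-05 Gy


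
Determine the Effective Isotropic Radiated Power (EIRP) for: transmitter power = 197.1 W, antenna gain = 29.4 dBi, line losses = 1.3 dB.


Pt = 197.1 W = 22.9469 dBW
EIRP = Pt_dBW + Gt - losses = 22.9469 + 29.4 - 1.3 = 51.0469 dBW

51.0469 dBW


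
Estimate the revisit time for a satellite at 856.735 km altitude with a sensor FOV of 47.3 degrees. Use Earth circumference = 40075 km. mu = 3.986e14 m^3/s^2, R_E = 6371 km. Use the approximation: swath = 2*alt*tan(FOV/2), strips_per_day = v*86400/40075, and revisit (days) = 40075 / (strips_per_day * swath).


swath = 2*856.735*tan(0.4127704) = 750.3780 km
v = sqrt(mu/r) = 7426.2153 m/s = 7.4262 km/s
strips/day = v*86400/40075 = 7.4262*86400/40075 = 16.0106
coverage/day = strips * swath = 16.0106 * 750.3780 = 12014.0060 km
revisit = 40075 / 12014.0060 = 3.3357 days

3.3357 days


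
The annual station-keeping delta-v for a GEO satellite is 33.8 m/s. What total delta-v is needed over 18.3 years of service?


dV = rate * years = 33.8 * 18.3
dV = 618.5400 m/s

618.5400 m/s


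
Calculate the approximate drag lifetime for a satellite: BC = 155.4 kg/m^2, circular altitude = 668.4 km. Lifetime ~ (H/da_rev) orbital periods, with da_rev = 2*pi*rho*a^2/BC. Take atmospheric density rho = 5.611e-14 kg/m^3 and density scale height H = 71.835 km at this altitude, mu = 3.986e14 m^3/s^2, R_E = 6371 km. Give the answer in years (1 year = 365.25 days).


a = R_E + alt = 7039.4000 km = 7.0394e+06 m
da_rev = 2*pi*rho*a^2/BC = 2*pi*5.611e-14*(7.0394e+06)^2/155.4 = 0.112419179 m per revolution
N = H/da_rev = 71835.0000 m / 0.112419179 m = 638992.3897 revolutions
P = 2*pi*sqrt(a^3/mu) = 5877.7984 s
lifetime = N*P = 638992.3897 * 5877.7984 = 3.7558685e+09 s = 43470.6997 days
years = 43470.6997 / 365.25 = 119.0163 years

119.0163 years


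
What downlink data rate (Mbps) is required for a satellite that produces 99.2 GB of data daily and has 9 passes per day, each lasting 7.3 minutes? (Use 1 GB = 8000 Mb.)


total contact time = 9 * 7.3 * 60 = 3942.0000 s
data = 99.2 GB = 793600.0000 Mb
rate = 793600.0000 / 3942.0000 = 201.3191 Mbps

201.3191 Mbps


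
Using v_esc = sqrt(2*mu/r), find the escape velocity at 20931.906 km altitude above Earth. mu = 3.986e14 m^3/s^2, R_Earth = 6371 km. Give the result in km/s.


r = 6371.0 + 20931.906 = 27302.9060 km = 2.7302906e+07 m
v_esc = sqrt(2*mu/r) = sqrt(2*3.986e14 / 2.7302906e+07)
v_esc = 5403.5504 m/s = 5.4036 km/s

5.4036 km/s


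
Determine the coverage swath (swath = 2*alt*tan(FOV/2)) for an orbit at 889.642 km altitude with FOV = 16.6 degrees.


FOV = 16.6 deg = 0.2897247 rad
swath = 2 * alt * tan(FOV/2) = 2 * 889.642 * tan(0.1448623)
swath = 2 * 889.642 * 0.1458842
swath = 259.5695 km

259.5695 km


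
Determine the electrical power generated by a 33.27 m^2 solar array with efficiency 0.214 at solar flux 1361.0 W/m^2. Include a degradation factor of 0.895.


P = area * eta * S * degradation
P = 33.27 * 0.214 * 1361.0 * 0.895
P = 8672.5684 W

8672.5684 W


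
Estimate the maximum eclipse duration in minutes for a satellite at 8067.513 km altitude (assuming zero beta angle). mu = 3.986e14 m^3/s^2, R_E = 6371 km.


r = 14438.5130 km
T = 287.7688 min
Eclipse fraction = arcsin(R_E/r)/pi = arcsin(6371.0000/14438.5130)/pi
= arcsin(0.4412504)/pi = 0.1454649
Eclipse duration = 0.1454649 * 287.7688 = 41.8603 min

41.8603 minutes


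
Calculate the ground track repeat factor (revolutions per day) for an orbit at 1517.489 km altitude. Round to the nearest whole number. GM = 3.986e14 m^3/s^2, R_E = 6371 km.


r = 7.888489e+06 m
T = 2*pi*sqrt(r^3/mu) = 6972.7157 s = 116.2119 min
revs/day = 1440 / 116.2119 = 12.3912
Rounded: 12 revolutions per day

12 revolutions per day


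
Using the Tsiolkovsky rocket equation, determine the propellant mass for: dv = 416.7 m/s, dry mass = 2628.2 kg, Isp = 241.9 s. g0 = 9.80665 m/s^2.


ve = Isp * g0 = 241.9 * 9.80665 = 2372.228635 m/s
mass ratio = exp(dv/ve) = exp(416.7/2372.228635) = 1.19202984
m_prop = m_dry * (mr - 1) = 2628.2 * (1.19202984 - 1)
m_prop = 504.6928 kg

504.6928 kg


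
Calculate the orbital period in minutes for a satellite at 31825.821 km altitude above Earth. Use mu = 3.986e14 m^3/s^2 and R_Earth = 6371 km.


r = 38196.8210 km = 3.8196821e+07 m
T = 2*pi*sqrt(r^3/mu) = 2*pi*sqrt(5.5729052e+22 / 3.986e14)
T = 74293.7107 s = 1238.2285 min

1238.2285 minutes


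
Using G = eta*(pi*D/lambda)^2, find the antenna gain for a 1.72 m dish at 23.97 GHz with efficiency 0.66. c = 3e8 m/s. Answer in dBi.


lambda = c/f = 3e8 / 2.397e+10 = 0.01251564 m
G = eta*(pi*D/lambda)^2 = 0.66*(pi*1.72/0.01251564)^2
G = 123025.2152 (linear)
G = 10*log10(123025.2152) = 50.8999 dBi

50.8999 dBi


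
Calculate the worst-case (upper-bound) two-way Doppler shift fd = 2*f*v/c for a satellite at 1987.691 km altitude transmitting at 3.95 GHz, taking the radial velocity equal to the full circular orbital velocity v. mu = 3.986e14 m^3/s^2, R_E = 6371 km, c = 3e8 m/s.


r = 8.358691e+06 m
v = sqrt(mu/r) = 6905.5697 m/s (worst-case radial velocity)
f = 3.95 GHz = 3.95e+09 Hz
fd = 2*f*v/c = 2*3.95e+09*6905.5697/3.0e+08
fd = 181846.6682 Hz

181846.6682 Hz


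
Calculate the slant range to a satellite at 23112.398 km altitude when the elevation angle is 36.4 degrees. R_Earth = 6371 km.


h = 23112.398 km, el = 36.4 deg
d = -R_E*sin(el) + sqrt((R_E*sin(el))^2 + 2*R_E*h + h^2)
d = -6371.0000*sin(0.6352998) + sqrt((6371.0000*0.5934189)^2 + 2*6371.0000*23112.398 + 23112.398^2)
d = 25253.3531 km

25253.3531 km


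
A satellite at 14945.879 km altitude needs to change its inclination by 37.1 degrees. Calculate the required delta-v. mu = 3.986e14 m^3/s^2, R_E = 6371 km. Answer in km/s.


r = 21316.8790 km = 2.1316879e+07 m
V = sqrt(mu/r) = 4324.2106 m/s
di = 37.1 deg = 0.6475172 rad
dV = 2*V*sin(di/2) = 2*4324.2106*sin(0.3237586)
dV = 2751.3404 m/s = 2.7513 km/s

2.7513 km/s


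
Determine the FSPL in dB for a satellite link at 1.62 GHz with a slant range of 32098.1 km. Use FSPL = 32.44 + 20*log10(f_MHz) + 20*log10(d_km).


f = 1.62 GHz = 1620.0000 MHz
d = 32098.1 km
FSPL = 32.44 + 20*log10(1620.0000) + 20*log10(32098.1)
FSPL = 32.44 + 64.1903 + 90.1296
FSPL = 186.7599 dB

186.7599 dB


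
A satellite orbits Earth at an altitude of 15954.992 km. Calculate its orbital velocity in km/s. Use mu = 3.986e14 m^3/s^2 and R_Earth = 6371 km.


r = R_E + alt = 6371.0 + 15954.992 = 22325.9920 km = 2.2325992e+07 m
v = sqrt(mu/r) = sqrt(3.986e14 / 2.2325992e+07) = 4225.3556 m/s = 4.2254 km/s

4.2254 km/s


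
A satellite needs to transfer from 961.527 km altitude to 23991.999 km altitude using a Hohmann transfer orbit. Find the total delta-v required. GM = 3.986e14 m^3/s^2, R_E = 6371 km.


r1 = 7332.5270 km = 7.332527e+06 m
r2 = 30362.9990 km = 3.0362999e+07 m
dv1 = sqrt(mu/r1)*(sqrt(2*r2/(r1+r2)) - 1) = 1985.0669 m/s
dv2 = sqrt(mu/r2)*(1 - sqrt(2*r1/(r1+r2))) = 1363.3125 m/s
total dv = |dv1| + |dv2| = 1985.0669 + 1363.3125 = 3348.3794 m/s = 3.3484 km/s

3.3484 km/s


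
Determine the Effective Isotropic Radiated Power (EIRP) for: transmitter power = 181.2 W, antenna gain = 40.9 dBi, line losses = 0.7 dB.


Pt = 181.2 W = 22.5816 dBW
EIRP = Pt_dBW + Gt - losses = 22.5816 + 40.9 - 0.7 = 62.7816 dBW

62.7816 dBW


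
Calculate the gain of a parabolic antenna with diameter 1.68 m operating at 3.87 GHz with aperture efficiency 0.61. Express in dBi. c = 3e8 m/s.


lambda = c/f = 3e8 / 3.87e+09 = 0.07751938 m
G = eta*(pi*D/lambda)^2 = 0.61*(pi*1.68/0.07751938)^2
G = 2827.6624 (linear)
G = 10*log10(2827.6624) = 34.5143 dBi

34.5143 dBi


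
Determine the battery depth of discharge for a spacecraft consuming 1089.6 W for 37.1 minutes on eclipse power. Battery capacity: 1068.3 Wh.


E_used = P * t / 60 = 1089.6 * 37.1 / 60 = 673.7360 Wh
DOD = E_used / E_total * 100 = 673.7360 / 1068.3 * 100
DOD = 63.0662 %

63.0662 %


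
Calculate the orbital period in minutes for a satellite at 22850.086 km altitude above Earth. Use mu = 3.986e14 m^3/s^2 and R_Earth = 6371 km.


r = 29221.0860 km = 2.9221086e+07 m
T = 2*pi*sqrt(r^3/mu) = 2*pi*sqrt(2.4951063e+22 / 3.986e14)
T = 49711.3720 s = 828.5229 min

828.5229 minutes


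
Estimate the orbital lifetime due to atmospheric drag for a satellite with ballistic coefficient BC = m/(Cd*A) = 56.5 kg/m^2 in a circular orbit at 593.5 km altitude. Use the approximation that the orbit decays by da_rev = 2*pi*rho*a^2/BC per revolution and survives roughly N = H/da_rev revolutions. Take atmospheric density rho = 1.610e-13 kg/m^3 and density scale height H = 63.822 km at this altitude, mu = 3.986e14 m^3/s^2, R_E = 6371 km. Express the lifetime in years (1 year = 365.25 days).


a = R_E + alt = 6964.5000 km = 6.9645e+06 m
da_rev = 2*pi*rho*a^2/BC = 2*pi*1.610e-13*(6.9645e+06)^2/56.5 = 0.868434728 m per revolution
N = H/da_rev = 63822.0000 m / 0.868434728 m = 73490.8427 revolutions
P = 2*pi*sqrt(a^3/mu) = 5784.2377 s
lifetime = N*P = 73490.8427 * 5784.2377 = 4.2508851e+08 s = 4920.0059 days
years = 4920.0059 / 365.25 = 13.4702 years

13.4702 years


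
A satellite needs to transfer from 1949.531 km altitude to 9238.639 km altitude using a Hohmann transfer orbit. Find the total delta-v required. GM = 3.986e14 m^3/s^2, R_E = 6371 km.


r1 = 8320.5310 km = 8.320531e+06 m
r2 = 15609.6390 km = 1.5609639e+07 m
dv1 = sqrt(mu/r1)*(sqrt(2*r2/(r1+r2)) - 1) = 984.1553 m/s
dv2 = sqrt(mu/r2)*(1 - sqrt(2*r1/(r1+r2))) = 839.3121 m/s
total dv = |dv1| + |dv2| = 984.1553 + 839.3121 = 1823.4675 m/s = 1.8235 km/s

1.8235 km/s


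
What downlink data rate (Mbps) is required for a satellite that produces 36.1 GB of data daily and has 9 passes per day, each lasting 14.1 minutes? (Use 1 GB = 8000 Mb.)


total contact time = 9 * 14.1 * 60 = 7614.0000 s
data = 36.1 GB = 288800.0000 Mb
rate = 288800.0000 / 7614.0000 = 37.9301 Mbps

37.9301 Mbps


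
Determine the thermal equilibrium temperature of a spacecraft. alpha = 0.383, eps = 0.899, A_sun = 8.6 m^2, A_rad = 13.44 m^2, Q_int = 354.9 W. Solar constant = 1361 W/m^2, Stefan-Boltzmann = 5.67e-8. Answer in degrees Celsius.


Numerator = alpha*S*A_sun + Q_int = 0.383*1361*8.6 + 354.9 = 4837.7618 W
Denominator = eps*sigma*A_rad = 0.899*5.67e-8*13.44 = 6.8508115e-07 W/K^4
T^4 = 7.0615894e+09 K^4
T = 289.8849 K = 16.7349 C

16.7349 degrees Celsius


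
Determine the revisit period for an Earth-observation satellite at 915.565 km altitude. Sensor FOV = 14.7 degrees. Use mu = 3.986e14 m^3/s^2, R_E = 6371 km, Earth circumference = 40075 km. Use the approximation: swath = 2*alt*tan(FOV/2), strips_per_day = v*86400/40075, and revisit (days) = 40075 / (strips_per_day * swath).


swath = 2*915.565*tan(0.1282817) = 236.1975 km
v = sqrt(mu/r) = 7396.1758 m/s = 7.3962 km/s
strips/day = v*86400/40075 = 7.3962*86400/40075 = 15.9458
coverage/day = strips * swath = 15.9458 * 236.1975 = 3766.3683 km
revisit = 40075 / 3766.3683 = 10.6402 days

10.6402 days


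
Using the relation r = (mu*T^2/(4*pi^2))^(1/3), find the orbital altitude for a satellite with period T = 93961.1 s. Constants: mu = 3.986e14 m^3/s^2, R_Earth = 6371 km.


T = 93961.1 s
r = (mu*T^2/(4*pi^2))^(1/3) = (3.986e14 * 93961.1^2 / (4*pi^2))^(1/3)
r = 4.4670887e+07 m = 44670.8875 km
alt = r - R_E = 44670.8875 - 6371 = 38299.8875 km

38299.8875 km


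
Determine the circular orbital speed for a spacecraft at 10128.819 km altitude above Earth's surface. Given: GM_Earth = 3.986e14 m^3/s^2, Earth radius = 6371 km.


r = R_E + alt = 6371.0 + 10128.819 = 16499.8190 km = 1.6499819e+07 m
v = sqrt(mu/r) = sqrt(3.986e14 / 1.6499819e+07) = 4915.0626 m/s = 4.9151 km/s

4.9151 km/s


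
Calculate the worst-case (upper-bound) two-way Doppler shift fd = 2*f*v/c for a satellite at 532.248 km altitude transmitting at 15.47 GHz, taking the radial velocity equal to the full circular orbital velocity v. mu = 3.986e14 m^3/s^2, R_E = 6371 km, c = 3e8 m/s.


r = 6.903248e+06 m
v = sqrt(mu/r) = 7598.7457 m/s (worst-case radial velocity)
f = 15.47 GHz = 1.547e+10 Hz
fd = 2*f*v/c = 2*1.547e+10*7598.7457/3.0e+08
fd = 783683.9708 Hz

783683.9708 Hz


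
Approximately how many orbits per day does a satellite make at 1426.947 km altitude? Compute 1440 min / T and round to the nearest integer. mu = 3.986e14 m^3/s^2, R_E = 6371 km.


r = 7.797947e+06 m
T = 2*pi*sqrt(r^3/mu) = 6853.0143 s = 114.2169 min
revs/day = 1440 / 114.2169 = 12.6076
Rounded: 13 revolutions per day

13 revolutions per day


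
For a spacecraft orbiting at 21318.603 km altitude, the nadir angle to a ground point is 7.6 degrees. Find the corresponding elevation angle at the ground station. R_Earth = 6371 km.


r = R_E + alt = 27689.6030 km
Law of sines in the satellite / Earth-center / ground-point triangle:
  sin(nadir)/R_E = sin(90 + el)/r  =>  cos(el) = (r/R_E)*sin(nadir)
cos(el) = (27689.6030 / 6371.0000) * sin(7.6 deg) = 0.574812
el = arccos(0.574812) = 54.9135 deg
(Earth-central angle = 90 - nadir - el = 27.4865 deg)

54.9135 degrees


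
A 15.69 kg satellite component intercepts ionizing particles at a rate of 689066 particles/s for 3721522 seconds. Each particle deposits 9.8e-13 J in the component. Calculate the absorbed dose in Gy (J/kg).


Total energy deposited = rate * time * E_per
  = 689066 * 3721522 * 9.8e-13 = 2.5131 J
Dose = E_total / mass = 2.5131 / 15.69
Dose = 0.1601712 Gy

0.1602 Gy


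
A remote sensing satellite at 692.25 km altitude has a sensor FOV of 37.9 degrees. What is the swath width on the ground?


FOV = 37.9 deg = 0.6614798 rad
swath = 2 * alt * tan(FOV/2) = 2 * 692.25 * tan(0.3307399)
swath = 2 * 692.25 * 0.3433518
swath = 475.3705 km

475.3705 km


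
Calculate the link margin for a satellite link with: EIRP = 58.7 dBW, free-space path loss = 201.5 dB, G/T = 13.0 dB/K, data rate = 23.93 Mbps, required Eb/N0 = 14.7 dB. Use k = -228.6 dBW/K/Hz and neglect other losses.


C/N0 = EIRP - FSPL + G/T - k = 58.7 - 201.5 + 13.0 - (-228.6)
C/N0 = 98.8000 dB-Hz
R_b = 23.93 Mbps = 2.393e+07 bps -> 10*log10(R_b) = 73.7894 dB-Hz
Eb/N0 = C/N0 - 10*log10(R_b) = 98.8000 - 73.7894 = 25.0106 dB
Margin = Eb/N0 - Eb/N0_req = 25.0106 - 14.7 = 10.3106 dB (link closes)

10.3106 dB


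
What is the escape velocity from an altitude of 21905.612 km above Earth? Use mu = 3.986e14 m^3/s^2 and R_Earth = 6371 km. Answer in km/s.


r = 6371.0 + 21905.612 = 28276.6120 km = 2.8276612e+07 m
v_esc = sqrt(2*mu/r) = sqrt(2*3.986e14 / 2.8276612e+07)
v_esc = 5309.6997 m/s = 5.3097 km/s

5.3097 km/s


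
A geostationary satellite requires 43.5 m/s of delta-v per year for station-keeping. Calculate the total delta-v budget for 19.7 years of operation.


dV = rate * years = 43.5 * 19.7
dV = 856.9500 m/s

856.9500 m/s


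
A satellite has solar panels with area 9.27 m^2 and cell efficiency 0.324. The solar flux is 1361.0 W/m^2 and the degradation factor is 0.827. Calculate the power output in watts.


P = area * eta * S * degradation
P = 9.27 * 0.324 * 1361.0 * 0.827
P = 3380.5579 W

3380.5579 W


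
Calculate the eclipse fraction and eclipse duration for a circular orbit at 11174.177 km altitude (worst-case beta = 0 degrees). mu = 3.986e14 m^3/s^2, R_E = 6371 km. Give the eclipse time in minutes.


r = 17545.1770 km
T = 385.4753 min
Eclipse fraction = arcsin(R_E/r)/pi = arcsin(6371.0000/17545.1770)/pi
= arcsin(0.3631197)/pi = 0.1182884
Eclipse duration = 0.1182884 * 385.4753 = 45.5973 min

45.5973 minutes


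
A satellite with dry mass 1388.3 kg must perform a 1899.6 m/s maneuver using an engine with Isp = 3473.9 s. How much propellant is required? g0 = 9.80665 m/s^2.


ve = Isp * g0 = 3473.9 * 9.80665 = 34067.321435 m/s
mass ratio = exp(dv/ve) = exp(1899.6/34067.321435) = 1.05734408
m_prop = m_dry * (mr - 1) = 1388.3 * (1.05734408 - 1)
m_prop = 79.6108 kg

79.6108 kg


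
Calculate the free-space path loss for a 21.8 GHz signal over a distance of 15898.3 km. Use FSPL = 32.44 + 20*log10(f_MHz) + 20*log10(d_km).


f = 21.8 GHz = 21800.0000 MHz
d = 15898.3 km
FSPL = 32.44 + 20*log10(21800.0000) + 20*log10(15898.3)
FSPL = 32.44 + 86.7691 + 84.0270
FSPL = 203.2361 dB

203.2361 dB
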